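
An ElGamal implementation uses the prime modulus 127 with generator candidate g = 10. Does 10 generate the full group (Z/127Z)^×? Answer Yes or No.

φ(127) = 127 − 1 = 126 = 2 · 3^2 · 7.
Test 10^(126/q) mod 127 for each prime factor q of 126:
10^63 ≡ 126 (mod 127)  [q = 2: ≢ 1 ✓]
10^42 ≡ 1 (mod 127)  [q = 3: ≡ 1 ✗]
10^18 ≡ 8 (mod 127)  [q = 7: ≢ 1 ✓]
The check at q = 3 fails, so 10 generates a proper subgroup.

No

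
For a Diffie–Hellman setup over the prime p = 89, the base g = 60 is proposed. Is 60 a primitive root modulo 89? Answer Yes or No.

Yes

φ(89) = 89 − 1 = 88 = 2^3 · 11.
60 is a primitive root mod 89 iff 60^(φ(89)/q) ≢ 1 for every prime q | φ(89), i.e. q ∈ {2, 11}.
60^44 ≡ 88 (mod 89)  [q = 2: ≢ 1 ✓]
60^8 ≡ 4 (mod 89)  [q = 11: ≢ 1 ✓]
None equal 1, so ord_89(60) = 88: 60 is a primitive root.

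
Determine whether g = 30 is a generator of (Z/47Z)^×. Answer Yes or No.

Yes

φ(47) = 47 − 1 = 46 = 2 · 23.
An element g generates (Z/47Z)^× iff g^(46/q) ≢ 1 (mod 47) for each prime q ∈ {2, 23}.
30^23 ≡ 46 (mod 47)  [q = 2: ≢ 1 ✓]
30^2 ≡ 7 (mod 47)  [q = 23: ≢ 1 ✓]
All checks pass, so 30 has order 46 and is a primitive root modulo 47.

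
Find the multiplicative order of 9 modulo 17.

ord(9) | φ(17) = 17 − 1 = 16 = 2^4.
Divisors of 16: 1, 2, 4, 8, 16.
Check 9^d mod 17 for each divisor in increasing order:
9^1 ≡ 9 (mod 17)
9^2 ≡ 13 (mod 17)
9^4 ≡ 16 (mod 17)
9^8 ≡ 1 (mod 17) ✓
Therefore the multiplicative order of 9 modulo 17 is 8.

8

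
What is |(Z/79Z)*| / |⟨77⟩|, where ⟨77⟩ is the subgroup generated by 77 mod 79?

1

ord(77) | φ(79) = 79 − 1 = 78 = 2 · 3 · 13.
Divisors of 78: 1, 2, 3, 6, 13, 26, 39, 78.
Compute 77^d (mod 79) for the divisors d until we hit 1:
77^1 ≡ 77 (mod 79)
77^2 ≡ 4 (mod 79)
77^3 ≡ 71 (mod 79)
77^6 ≡ 64 (mod 79)
77^13 ≡ 24 (mod 79)
77^26 ≡ 23 (mod 79)
77^39 ≡ 78 (mod 79)
77^78 ≡ 1 (mod 79) ✓
The order of 77 is 78, so the subgroup it generates has 78 elements.
Index = |(Z/79Z)^×| / |⟨77⟩| = 78 / 78 = 1.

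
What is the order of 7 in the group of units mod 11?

ord(7) | φ(11) = 11 − 1 = 10 = 2 · 5.
Divisors of 10: 1, 2, 5, 10.
Check 7^d mod 11 for each divisor in increasing order:
7^1 ≡ 7 (mod 11)
7^2 ≡ 5 (mod 11)
7^5 ≡ 10 (mod 11)
7^10 ≡ 1 (mod 11) ✓
Therefore the multiplicative order of 7 modulo 11 is 10.

10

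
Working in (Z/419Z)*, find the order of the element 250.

22

The order of 250 must divide φ(419) = 419 − 1 = 418 = 2 · 11 · 19.
Divisors of 418: 1, 2, 11, 19, 22, 38, 209, 418.
Test each divisor d:
250^1 ≡ 250
250^2 ≡ 69
250^11 ≡ 418
250^19 ≡ 360
250^22 ≡ 1
So ord_419(250) = 22.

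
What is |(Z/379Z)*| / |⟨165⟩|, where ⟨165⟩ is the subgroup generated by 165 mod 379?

ord(165) | φ(379) = 379 − 1 = 378 = 2 · 3^3 · 7.
Divisors of 378: 1, 2, 3, 6, 7, 9, 14, 18, 21, 27, 42, 54, 63, 126, 189, 378.
Evaluate successive powers at the divisors of 378:
165^1 ≡ 165
165^2 ≡ 316
165^3 ≡ 217
165^6 ≡ 93
165^7 ≡ 185
165^9 ≡ 94
165^14 ≡ 115
165^18 ≡ 119
165^21 ≡ 51
165^27 ≡ 195
165^42 ≡ 327
165^54 ≡ 125
165^63 ≡ 1
The order of 165 is 63, so the subgroup it generates has 63 elements.
[(Z/379Z)^× : ⟨165⟩] = 378/63 = 6.

6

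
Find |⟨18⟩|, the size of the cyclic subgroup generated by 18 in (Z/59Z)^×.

58

ord(18) | φ(59) = 59 − 1 = 58 = 2 · 29.
Divisors of 58: 1, 2, 29, 58.
Test each divisor d:
18^1 ≡ 18 (mod 59)
18^2 ≡ 29 (mod 59)
18^29 ≡ 58 (mod 59)
18^58 ≡ 1 (mod 59) ✓
So ord_59(18) = 58.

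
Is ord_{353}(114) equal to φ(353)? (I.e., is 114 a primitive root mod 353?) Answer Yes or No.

Yes

φ(353) = 353 − 1 = 352 = 2^5 · 11.
114 is a primitive root mod 353 iff 114^(φ(353)/q) ≢ 1 for every prime q | φ(353), i.e. q ∈ {2, 11}.
114^176 ≡ 352 (mod 353)  [q = 2: ≢ 1 ✓]
114^32 ≡ 337 (mod 353)  [q = 11: ≢ 1 ✓]
All checks pass, so 114 has order 352 and is a primitive root modulo 353.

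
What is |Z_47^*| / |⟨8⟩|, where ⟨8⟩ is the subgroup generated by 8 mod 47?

2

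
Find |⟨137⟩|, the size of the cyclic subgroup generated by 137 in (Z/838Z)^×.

209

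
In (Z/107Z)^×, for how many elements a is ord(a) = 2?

φ(107) = 107 − 1 = 106 = 2 · 53.
In a cyclic group of order 106, there are φ(d) elements of order d for each divisor d of 106, and zero for non-divisors.
2 | 106, and φ(2) = 2 − 1 = 1.

1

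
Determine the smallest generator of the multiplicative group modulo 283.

3

φ(283) = 283 − 1 = 282 = 2 · 3 · 47.
g is a primitive root iff g^(282/q) ≢ 1 (mod 283) for each prime q ∈ {2, 3, 47}.
g = 2: 2^141 ≡ 282; 2^94 ≡ 1 — hits 1, so not a primitive root.
g = 3: 3^141 ≡ 282; 3^94 ≡ 238; 3^6 ≡ 163 — none is 1, so 3 is a primitive root.
Hence the least primitive root of 283 is 3.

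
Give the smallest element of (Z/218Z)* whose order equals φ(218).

11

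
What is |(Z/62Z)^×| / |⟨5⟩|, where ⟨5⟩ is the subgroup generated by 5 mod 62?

By Lagrange's theorem, ord_62(5) divides φ(62) = φ(2)·φ(31) = 1·30 = 30 = 2 · 3 · 5.
Divisors of 30: 1, 2, 3, 5, 6, 10, 15, 30.
Compute 5^d (mod 62) for the divisors d until we hit 1:
5^1 ≡ 5 (mod 62)
5^2 ≡ 25 (mod 62)
5^3 ≡ 1 (mod 62) ✓
The order of 5 is 3, so the subgroup it generates has 3 elements.
[(Z/62Z)^× : ⟨5⟩] = 30/3 = 10.

10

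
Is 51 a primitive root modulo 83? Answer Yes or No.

No

φ(83) = 83 − 1 = 82 = 2 · 41.
51 is a primitive root mod 83 iff 51^(φ(83)/q) ≢ 1 for every prime q | φ(83), i.e. q ∈ {2, 41}.
51^41 ≡ 1 (mod 83)  [q = 2: ≡ 1 ✗]
51^2 ≡ 28 (mod 83)  [q = 41: ≢ 1 ✓]
Since 51^41 ≡ 1, the order of 51 divides 41 < 82, so 51 is not a primitive root.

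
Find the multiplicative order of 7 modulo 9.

3

ord(7) | φ(9) = φ(3^2) = 3·(3−1) = 6 = 2 · 3.
Divisors of 6: 1, 2, 3, 6.
Test each divisor d:
7^1 ≡ 7
7^2 ≡ 4
7^3 ≡ 1
Hence ord(7) = 3.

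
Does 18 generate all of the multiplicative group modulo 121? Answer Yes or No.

φ(121) = φ(11^2) = 11·(11−1) = 110 = 2 · 5 · 11.
It suffices to check that the order of 18 is not a proper divisor of 110: compute 18^(110/q) for q ∈ {2, 5, 11}.
18^55 ≡ 120 (mod 121)  [q = 2: ≢ 1 ✓]
18^22 ≡ 27 (mod 121)  [q = 5: ≢ 1 ✓]
18^10 ≡ 56 (mod 121)  [q = 11: ≢ 1 ✓]
Every test exponent gives a nontrivial residue, hence 18 generates the full group.

Yes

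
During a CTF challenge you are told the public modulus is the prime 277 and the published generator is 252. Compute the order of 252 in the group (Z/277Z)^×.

69

ord(252) | φ(277) = 277 − 1 = 276 = 2^2 · 3 · 23.
Divisors of 276: 1, 2, 3, 4, 6, 12, 23, 46, 69, 92, 138, 276.
Check 252^d mod 277 for each divisor in increasing order:
252^1 ≡ 252 (mod 277)
252^2 ≡ 71 (mod 277)
252^3 ≡ 164 (mod 277)
252^4 ≡ 55 (mod 277)
252^6 ≡ 27 (mod 277)
252^12 ≡ 175 (mod 277)
252^23 ≡ 160 (mod 277)
252^46 ≡ 116 (mod 277)
252^69 ≡ 1 (mod 277) ✓
The smallest such exponent is 69, so the order of 252 is 69.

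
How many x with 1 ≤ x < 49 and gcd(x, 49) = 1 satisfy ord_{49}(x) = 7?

6

φ(49) = φ(7^2) = 7·(7−1) = 42 = 2 · 3 · 7.
(Z/49Z)^× is cyclic (|G| = 42); a cyclic group of order m has exactly φ(d) elements of each order d | m, and none otherwise.
7 | 42, and φ(7) = 7 − 1 = 6.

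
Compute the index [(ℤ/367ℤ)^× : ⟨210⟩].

2

By Lagrange's theorem, ord_367(210) divides φ(367) = 367 − 1 = 366 = 2 · 3 · 61.
Divisors of 366: 1, 2, 3, 6, 61, 122, 183, 366.
Compute 210^d (mod 367) for the divisors d until we hit 1:
210^1 ≡ 210 (mod 367)
210^2 ≡ 60 (mod 367)
210^3 ≡ 122 (mod 367)
210^6 ≡ 204 (mod 367)
210^61 ≡ 83 (mod 367)
210^122 ≡ 283 (mod 367)
210^183 ≡ 1 (mod 367) ✓
So ord_367(210) = 183, hence |⟨210⟩| = 183.
Index = |(Z/367Z)^×| / |⟨210⟩| = 366 / 183 = 2.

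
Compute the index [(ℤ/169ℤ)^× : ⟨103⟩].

6

ord(103) | φ(169) = φ(13^2) = 13·(13−1) = 156 = 2^2 · 3 · 13.
Divisors of 156: 1, 2, 3, 4, 6, 12, 13, 26, 39, 52, 78, 156.
Evaluate successive powers at the divisors of 156:
103^1 ≡ 103 (mod 169)
103^2 ≡ 131 (mod 169)
103^3 ≡ 142 (mod 169)
103^4 ≡ 92 (mod 169)
103^6 ≡ 53 (mod 169)
103^12 ≡ 105 (mod 169)
103^13 ≡ 168 (mod 169)
103^26 ≡ 1 (mod 169) ✓
The order of 103 is 26, so the subgroup it generates has 26 elements.
Index = |(Z/169Z)^×| / |⟨103⟩| = 156 / 26 = 6.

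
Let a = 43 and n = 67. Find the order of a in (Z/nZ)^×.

22

By Lagrange's theorem, ord_67(43) divides φ(67) = 67 − 1 = 66 = 2 · 3 · 11.
Divisors of 66: 1, 2, 3, 6, 11, 22, 33, 66.
Test each divisor d:
43^1 ≡ 43 (mod 67)
43^2 ≡ 40 (mod 67)
43^3 ≡ 45 (mod 67)
43^6 ≡ 15 (mod 67)
43^11 ≡ 66 (mod 67)
43^22 ≡ 1 (mod 67) ✓
So ord_67(43) = 22.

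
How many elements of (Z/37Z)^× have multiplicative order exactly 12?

4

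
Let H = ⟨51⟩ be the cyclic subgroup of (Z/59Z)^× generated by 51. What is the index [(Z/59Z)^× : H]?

Since 51 ∈ (Z/59Z)^×, its order divides φ(59) = 59 − 1 = 58 = 2 · 29.
Divisors of 58: 1, 2, 29, 58.
Compute 51^d (mod 59) for the divisors d until we hit 1:
51^1 ≡ 51
51^2 ≡ 5
51^29 ≡ 1
So ord_59(51) = 29, hence |⟨51⟩| = 29.
Index = |(Z/59Z)^×| / |⟨51⟩| = 58 / 29 = 2.

2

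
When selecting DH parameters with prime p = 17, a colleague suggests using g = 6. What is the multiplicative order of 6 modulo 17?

The order of 6 must divide φ(17) = 17 − 1 = 16 = 2^4.
Divisors of 16: 1, 2, 4, 8, 16.
Compute 6^d (mod 17) for the divisors d until we hit 1:
6^1 ≡ 6
6^2 ≡ 2
6^4 ≡ 4
6^8 ≡ 16
6^16 ≡ 1
So ord_17(6) = 16.

16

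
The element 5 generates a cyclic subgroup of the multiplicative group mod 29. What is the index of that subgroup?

Since 5 ∈ (Z/29Z)^×, its order divides φ(29) = 29 − 1 = 28 = 2^2 · 7.
Divisors of 28: 1, 2, 4, 7, 14, 28.
Check 5^d mod 29 for each divisor in increasing order:
5^1 ≡ 5
5^2 ≡ 25
5^4 ≡ 16
5^7 ≡ 28
5^14 ≡ 1
So ord_29(5) = 14, hence |⟨5⟩| = 14.
[(Z/29Z)^× : ⟨5⟩] = 28/14 = 2.

2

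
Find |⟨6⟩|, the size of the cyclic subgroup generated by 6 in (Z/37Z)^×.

ord(6) | φ(37) = 37 − 1 = 36 = 2^2 · 3^2.
Divisors of 36: 1, 2, 3, 4, 6, 9, 12, 18, 36.
Compute 6^d (mod 37) for the divisors d until we hit 1:
6^1 ≡ 6 (mod 37)
6^2 ≡ 36 (mod 37)
6^3 ≡ 31 (mod 37)
6^4 ≡ 1 (mod 37) ✓
The smallest such exponent is 4, so the order of 6 is 4.

4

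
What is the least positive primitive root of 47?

φ(47) = 47 − 1 = 46 = 2 · 23.
Test candidates g = 2, 3, … against the prime factors q ∈ {2, 23} of φ(47): g is a generator iff g^(46/q) ≢ 1 for every such q.
g = 2: 2^23 ≡ 1 — hits 1, so not a primitive root.
g = 3: 3^23 ≡ 1 — hits 1, so not a primitive root.
g = 4: 4^23 ≡ 1 — hits 1, so not a primitive root.
g = 5: 5^23 ≡ 46; 5^2 ≡ 25 — none is 1, so 5 is a primitive root.
Hence the least primitive root of 47 is 5.

5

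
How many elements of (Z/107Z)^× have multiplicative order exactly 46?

0

φ(107) = 107 − 1 = 106 = 2 · 53.
(Z/107Z)^× is cyclic (|G| = 106); a cyclic group of order m has exactly φ(d) elements of each order d | m, and none otherwise.
Since 46 ∤ 106, the count is 0.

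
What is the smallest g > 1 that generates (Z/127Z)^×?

3

φ(127) = 127 − 1 = 126 = 2 · 3^2 · 7.
g is a primitive root iff g^(126/q) ≢ 1 (mod 127) for each prime q ∈ {2, 3, 7}.
g = 2: 2^63 ≡ 1 — hits 1, so not a primitive root.
g = 3: 3^63 ≡ 126; 3^42 ≡ 107; 3^18 ≡ 4 — none is 1, so 3 is a primitive root.
Hence the least primitive root of 127 is 3.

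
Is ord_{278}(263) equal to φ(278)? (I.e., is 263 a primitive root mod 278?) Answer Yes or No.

No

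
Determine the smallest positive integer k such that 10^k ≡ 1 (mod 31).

By Lagrange's theorem, ord_31(10) divides φ(31) = 31 − 1 = 30 = 2 · 3 · 5.
Divisors of 30: 1, 2, 3, 5, 6, 10, 15, 30.
Compute 10^d (mod 31) for the divisors d until we hit 1:
10^1 ≡ 10
10^2 ≡ 7
10^3 ≡ 8
10^5 ≡ 25
10^6 ≡ 2
10^10 ≡ 5
10^15 ≡ 1
So ord_31(10) = 15.

15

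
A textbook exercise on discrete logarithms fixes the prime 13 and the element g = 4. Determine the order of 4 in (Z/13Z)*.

6

The order of 4 must divide φ(13) = 13 − 1 = 12 = 2^2 · 3.
Divisors of 12: 1, 2, 3, 4, 6, 12.
Check 4^d mod 13 for each divisor in increasing order:
4^1 ≡ 4
4^2 ≡ 3
4^3 ≡ 12
4^4 ≡ 9
4^6 ≡ 1
Therefore the multiplicative order of 4 modulo 13 is 6.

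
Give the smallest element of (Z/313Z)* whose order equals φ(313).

φ(313) = 313 − 1 = 312 = 2^3 · 3 · 13.
g is a primitive root iff g^(312/q) ≢ 1 (mod 313) for each prime q ∈ {2, 3, 13}.
g = 2: 2^156 ≡ 1 — hits 1, so not a primitive root.
g = 3: 3^156 ≡ 1 — hits 1, so not a primitive root.
g = 4: 4^156 ≡ 1 — hits 1, so not a primitive root.
g = 5: 5^156 ≡ 312; 5^104 ≡ 1 — hits 1, so not a primitive root.
g = 6: 6^156 ≡ 1 — hits 1, so not a primitive root.
g = 7: 7^156 ≡ 312; 7^104 ≡ 1 — hits 1, so not a primitive root.
g = 8: 8^156 ≡ 1 — hits 1, so not a primitive root.
g = 9: 9^156 ≡ 1 — hits 1, so not a primitive root.
g = 10: 10^156 ≡ 312; 10^104 ≡ 214; 10^24 ≡ 103 — none is 1, so 10 is a primitive root.
So 10 is the smallest generator of (Z/313Z)^×.

10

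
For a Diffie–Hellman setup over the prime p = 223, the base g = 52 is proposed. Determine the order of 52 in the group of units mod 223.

Since 52 ∈ (Z/223Z)^×, its order divides φ(223) = 223 − 1 = 222 = 2 · 3 · 37.
Divisors of 222: 1, 2, 3, 6, 37, 74, 111, 222.
Evaluate successive powers at the divisors of 222:
52^1 ≡ 52
52^2 ≡ 28
52^3 ≡ 118
52^6 ≡ 98
52^37 ≡ 222
52^74 ≡ 1
Therefore the multiplicative order of 52 modulo 223 is 74.

74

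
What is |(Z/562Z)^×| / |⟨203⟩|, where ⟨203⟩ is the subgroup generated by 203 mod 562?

2

The order of 203 must divide φ(562) = φ(2)·φ(281) = 1·280 = 280 = 2^3 · 5 · 7.
Divisors of 280: 1, 2, 4, 5, 7, 8, 10, 14, 20, 28, 35, 40, 56, 70, 140, 280.
Compute 203^d (mod 562) for the divisors d until we hit 1:
203^1 ≡ 203
203^2 ≡ 183
203^4 ≡ 331
203^5 ≡ 315
203^7 ≡ 321
203^8 ≡ 533
203^10 ≡ 313
203^14 ≡ 195
203^20 ≡ 181
203^28 ≡ 371
203^35 ≡ 509
203^40 ≡ 165
203^56 ≡ 513
203^70 ≡ 561
203^140 ≡ 1
The order of 203 is 140, so the subgroup it generates has 140 elements.
[(Z/562Z)^× : ⟨203⟩] = 280/140 = 2.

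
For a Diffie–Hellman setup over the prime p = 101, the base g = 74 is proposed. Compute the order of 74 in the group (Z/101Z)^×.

100

The order of 74 must divide φ(101) = 101 − 1 = 100 = 2^2 · 5^2.
Divisors of 100: 1, 2, 4, 5, 10, 20, 25, 50, 100.
Compute 74^d (mod 101) for the divisors d until we hit 1:
74^1 ≡ 74
74^2 ≡ 22
74^4 ≡ 80
74^5 ≡ 62
74^10 ≡ 6
74^20 ≡ 36
74^25 ≡ 10
74^50 ≡ 100
74^100 ≡ 1
Hence ord(74) = 100.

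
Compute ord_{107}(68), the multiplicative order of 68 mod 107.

The order of 68 must divide φ(107) = 107 − 1 = 106 = 2 · 53.
Divisors of 106: 1, 2, 53, 106.
Evaluate successive powers at the divisors of 106:
68^1 ≡ 68 (mod 107)
68^2 ≡ 23 (mod 107)
68^53 ≡ 106 (mod 107)
68^106 ≡ 1 (mod 107) ✓
The smallest such exponent is 106, so the order of 68 is 106.

106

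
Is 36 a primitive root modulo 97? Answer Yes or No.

φ(97) = 97 − 1 = 96 = 2^5 · 3.
36 is a primitive root mod 97 iff 36^(φ(97)/q) ≢ 1 for every prime q | φ(97), i.e. q ∈ {2, 3}.
36^48 ≡ 1 (mod 97)  [q = 2: ≡ 1 ✗]
36^32 ≡ 35 (mod 97)  [q = 3: ≢ 1 ✓]
The check at q = 2 fails, so 36 generates a proper subgroup.

No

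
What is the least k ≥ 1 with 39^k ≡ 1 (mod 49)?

The order of 39 must divide φ(49) = φ(7^2) = 7·(7−1) = 42 = 2 · 3 · 7.
Divisors of 42: 1, 2, 3, 6, 7, 14, 21, 42.
Test each divisor d:
39^1 ≡ 39
39^2 ≡ 2
39^3 ≡ 29
39^6 ≡ 8
39^7 ≡ 18
39^14 ≡ 30
39^21 ≡ 1
The smallest such exponent is 21, so the order of 39 is 21.

21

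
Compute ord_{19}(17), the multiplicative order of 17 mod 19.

ord(17) | φ(19) = 19 − 1 = 18 = 2 · 3^2.
Divisors of 18: 1, 2, 3, 6, 9, 18.
Evaluate successive powers at the divisors of 18:
17^1 ≡ 17
17^2 ≡ 4
17^3 ≡ 11
17^6 ≡ 7
17^9 ≡ 1
The smallest such exponent is 9, so the order of 17 is 9.

9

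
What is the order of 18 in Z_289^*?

By Lagrange's theorem, ord_289(18) divides φ(289) = φ(17^2) = 17·(17−1) = 272 = 2^4 · 17.
Divisors of 272: 1, 2, 4, 8, 16, 17, 34, 68, 136, 272.
Evaluate successive powers at the divisors of 272:
18^1 ≡ 18 (mod 289)
18^2 ≡ 35 (mod 289)
18^4 ≡ 69 (mod 289)
18^8 ≡ 137 (mod 289)
18^16 ≡ 273 (mod 289)
18^17 ≡ 1 (mod 289) ✓
Hence ord(18) = 17.

17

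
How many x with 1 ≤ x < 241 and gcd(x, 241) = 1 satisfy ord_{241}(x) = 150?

0

φ(241) = 241 − 1 = 240 = 2^4 · 3 · 5.
(Z/241Z)^× is cyclic (|G| = 240); a cyclic group of order m has exactly φ(d) elements of each order d | m, and none otherwise.
Since 150 ∤ 240, the count is 0.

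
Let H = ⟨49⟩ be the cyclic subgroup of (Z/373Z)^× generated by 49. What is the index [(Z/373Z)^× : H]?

12

The order of 49 must divide φ(373) = 373 − 1 = 372 = 2^2 · 3 · 31.
Divisors of 372: 1, 2, 3, 4, 6, 12, 31, 62, 93, 124, 186, 372.
Evaluate successive powers at the divisors of 372:
49^1 ≡ 49
49^2 ≡ 163
49^3 ≡ 154
49^4 ≡ 86
49^6 ≡ 217
49^12 ≡ 91
49^31 ≡ 1
So ord_373(49) = 31, hence |⟨49⟩| = 31.
Index = |(Z/373Z)^×| / |⟨49⟩| = 372 / 31 = 12.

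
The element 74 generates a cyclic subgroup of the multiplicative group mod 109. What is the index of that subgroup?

Since 74 ∈ (Z/109Z)^×, its order divides φ(109) = 109 − 1 = 108 = 2^2 · 3^3.
Divisors of 108: 1, 2, 3, 4, 6, 9, 12, 18, 27, 36, 54, 108.
Check 74^d mod 109 for each divisor in increasing order:
74^1 ≡ 74 (mod 109)
74^2 ≡ 26 (mod 109)
74^3 ≡ 71 (mod 109)
74^4 ≡ 22 (mod 109)
74^6 ≡ 27 (mod 109)
74^9 ≡ 64 (mod 109)
74^12 ≡ 75 (mod 109)
74^18 ≡ 63 (mod 109)
74^27 ≡ 108 (mod 109)
74^36 ≡ 45 (mod 109)
74^54 ≡ 1 (mod 109) ✓
Thus |⟨74⟩| = ord(74) = 54.
The index is φ(109) / ord(74) = 108 / 54 = 2.

2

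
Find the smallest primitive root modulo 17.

3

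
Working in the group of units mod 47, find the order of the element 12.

23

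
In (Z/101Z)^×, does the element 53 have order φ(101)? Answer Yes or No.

Yes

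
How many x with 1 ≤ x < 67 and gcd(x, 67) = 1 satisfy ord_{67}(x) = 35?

φ(67) = 67 − 1 = 66 = 2 · 3 · 11.
Since (Z/67Z)^× is cyclic of order 66, the number of elements of order d is φ(d) when d | 66 and 0 otherwise.
35 does not divide 66, so no element of (Z/67Z)^× has order 35.

0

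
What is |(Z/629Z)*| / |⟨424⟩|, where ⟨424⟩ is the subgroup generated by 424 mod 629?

16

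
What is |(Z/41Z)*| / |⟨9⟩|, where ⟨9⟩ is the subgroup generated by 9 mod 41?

10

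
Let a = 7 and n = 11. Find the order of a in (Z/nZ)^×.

10

By Lagrange's theorem, ord_11(7) divides φ(11) = 11 − 1 = 10 = 2 · 5.
Divisors of 10: 1, 2, 5, 10.
Compute 7^d (mod 11) for the divisors d until we hit 1:
7^1 ≡ 7 (mod 11)
7^2 ≡ 5 (mod 11)
7^5 ≡ 10 (mod 11)
7^10 ≡ 1 (mod 11) ✓
Hence ord(7) = 10.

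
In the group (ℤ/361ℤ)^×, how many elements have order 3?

φ(361) = φ(19^2) = 19·(19−1) = 342 = 2 · 3^2 · 19.
Since (Z/361Z)^× is cyclic of order 342, the number of elements of order d is φ(d) when d | 342 and 0 otherwise.
3 | 342, and φ(3) = 3 − 1 = 2.

2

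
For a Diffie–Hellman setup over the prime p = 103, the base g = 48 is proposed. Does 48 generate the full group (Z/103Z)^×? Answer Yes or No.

Yes

φ(103) = 103 − 1 = 102 = 2 · 3 · 17.
It suffices to check that the order of 48 is not a proper divisor of 102: compute 48^(102/q) for q ∈ {2, 3, 17}.
48^51 ≡ 102 (mod 103)  [q = 2: ≢ 1 ✓]
48^34 ≡ 46 (mod 103)  [q = 3: ≢ 1 ✓]
48^6 ≡ 76 (mod 103)  [q = 17: ≢ 1 ✓]
All checks pass, so 48 has order 102 and is a primitive root modulo 103.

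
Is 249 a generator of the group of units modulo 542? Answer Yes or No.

Yes

φ(542) = φ(2)·φ(271) = 1·270 = 270 = 2 · 3^3 · 5.
Test 249^(270/q) mod 542 for each prime factor q of 270:
249^135 ≡ 541 (mod 542)  [q = 2: ≢ 1 ✓]
249^90 ≡ 299 (mod 542)  [q = 3: ≢ 1 ✓]
249^54 ≡ 371 (mod 542)  [q = 5: ≢ 1 ✓]
None equal 1, so ord_542(249) = 270: 249 is a primitive root.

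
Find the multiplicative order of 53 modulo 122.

20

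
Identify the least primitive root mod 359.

φ(359) = 359 − 1 = 358 = 2 · 179.
g is a primitive root iff g^(358/q) ≢ 1 (mod 359) for each prime q ∈ {2, 179}.
g = 2: 2^179 ≡ 1 — hits 1, so not a primitive root.
g = 3: 3^179 ≡ 1 — hits 1, so not a primitive root.
g = 4: 4^179 ≡ 1 — hits 1, so not a primitive root.
g = 5: 5^179 ≡ 1 — hits 1, so not a primitive root.
g = 6: 6^179 ≡ 1 — hits 1, so not a primitive root.
g = 7: 7^179 ≡ 358; 7^2 ≡ 49 — none is 1, so 7 is a primitive root.
So 7 is the smallest generator of (Z/359Z)^×.

7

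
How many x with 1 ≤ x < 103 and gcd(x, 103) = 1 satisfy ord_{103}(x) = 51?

φ(103) = 103 − 1 = 102 = 2 · 3 · 17.
(Z/103Z)^× is cyclic (|G| = 102); a cyclic group of order m has exactly φ(d) elements of each order d | m, and none otherwise.
51 = 3 · 17 divides 102, and φ(51) = 32.

32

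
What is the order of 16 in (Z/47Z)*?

23

By Lagrange's theorem, ord_47(16) divides φ(47) = 47 − 1 = 46 = 2 · 23.
Divisors of 46: 1, 2, 23, 46.
Evaluate successive powers at the divisors of 46:
16^1 ≡ 16 (mod 47)
16^2 ≡ 21 (mod 47)
16^23 ≡ 1 (mod 47) ✓
So ord_47(16) = 23.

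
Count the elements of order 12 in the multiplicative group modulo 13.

φ(13) = 13 − 1 = 12 = 2^2 · 3.
Since (Z/13Z)^× is cyclic of order 12, the number of elements of order d is φ(d) when d | 12 and 0 otherwise.
12 = 2^2 · 3 divides 12, and φ(12) = 4.

4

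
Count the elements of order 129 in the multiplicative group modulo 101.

0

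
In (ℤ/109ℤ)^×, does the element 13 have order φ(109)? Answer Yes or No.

Yes

φ(109) = 109 − 1 = 108 = 2^2 · 3^3.
An element g generates (Z/109Z)^× iff g^(108/q) ≢ 1 (mod 109) for each prime q ∈ {2, 3}.
13^54 ≡ 108 (mod 109)  [q = 2: ≢ 1 ✓]
13^36 ≡ 63 (mod 109)  [q = 3: ≢ 1 ✓]
Every test exponent gives a nontrivial residue, hence 13 generates the full group.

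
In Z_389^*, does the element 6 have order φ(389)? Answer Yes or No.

φ(389) = 389 − 1 = 388 = 2^2 · 97.
6 is a primitive root mod 389 iff 6^(φ(389)/q) ≢ 1 for every prime q | φ(389), i.e. q ∈ {2, 97}.
6^194 ≡ 1 (mod 389)  [q = 2: ≡ 1 ✗]
6^4 ≡ 129 (mod 389)  [q = 97: ≢ 1 ✓]
Since 6^194 ≡ 1, the order of 6 divides 194 < 388, so 6 is not a primitive root.

No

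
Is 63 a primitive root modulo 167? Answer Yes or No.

No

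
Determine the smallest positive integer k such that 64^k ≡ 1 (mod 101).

50

Since 64 ∈ (Z/101Z)^×, its order divides φ(101) = 101 − 1 = 100 = 2^2 · 5^2.
Divisors of 100: 1, 2, 4, 5, 10, 20, 25, 50, 100.
Check 64^d mod 101 for each divisor in increasing order:
64^1 ≡ 64 (mod 101)
64^2 ≡ 56 (mod 101)
64^4 ≡ 5 (mod 101)
64^5 ≡ 17 (mod 101)
64^10 ≡ 87 (mod 101)
64^20 ≡ 95 (mod 101)
64^25 ≡ 100 (mod 101)
64^50 ≡ 1 (mod 101) ✓
So ord_101(64) = 50.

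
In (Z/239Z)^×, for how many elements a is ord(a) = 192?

0

φ(239) = 239 − 1 = 238 = 2 · 7 · 17.
Since (Z/239Z)^× is cyclic of order 238, the number of elements of order d is φ(d) when d | 238 and 0 otherwise.
192 does not divide 238, so no element of (Z/239Z)^× has order 192.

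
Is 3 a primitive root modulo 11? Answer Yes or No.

φ(11) = 11 − 1 = 10 = 2 · 5.
An element g generates (Z/11Z)^× iff g^(10/q) ≢ 1 (mod 11) for each prime q ∈ {2, 5}.
3^5 ≡ 1 (mod 11)  [q = 2: ≡ 1 ✗]
3^2 ≡ 9 (mod 11)  [q = 5: ≢ 1 ✓]
Since 3^5 ≡ 1, the order of 3 divides 5 < 10, so 3 is not a primitive root.

No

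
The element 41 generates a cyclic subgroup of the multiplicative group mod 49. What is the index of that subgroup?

3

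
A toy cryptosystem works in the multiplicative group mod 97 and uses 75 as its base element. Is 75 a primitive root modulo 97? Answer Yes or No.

φ(97) = 97 − 1 = 96 = 2^5 · 3.
An element g generates (Z/97Z)^× iff g^(96/q) ≢ 1 (mod 97) for each prime q ∈ {2, 3}.
75^48 ≡ 1 (mod 97)  [q = 2: ≡ 1 ✗]
75^32 ≡ 1 (mod 97)  [q = 3: ≡ 1 ✗]
75^48 ≡ 1 shows ord(75) | 48, strictly less than φ(97); not a primitive root.

No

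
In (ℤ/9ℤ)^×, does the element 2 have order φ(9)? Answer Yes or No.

φ(9) = φ(3^2) = 3·(3−1) = 6 = 2 · 3.
An element g generates (Z/9Z)^× iff g^(6/q) ≢ 1 (mod 9) for each prime q ∈ {2, 3}.
2^3 ≡ 8 (mod 9)  [q = 2: ≢ 1 ✓]
2^2 ≡ 4 (mod 9)  [q = 3: ≢ 1 ✓]
All checks pass, so 2 has order 6 and is a primitive root modulo 9.

Yes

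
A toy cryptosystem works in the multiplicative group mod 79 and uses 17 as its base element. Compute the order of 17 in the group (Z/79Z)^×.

ord(17) | φ(79) = 79 − 1 = 78 = 2 · 3 · 13.
Divisors of 78: 1, 2, 3, 6, 13, 26, 39, 78.
Test each divisor d:
17^1 ≡ 17
17^2 ≡ 52
17^3 ≡ 15
17^6 ≡ 67
17^13 ≡ 78
17^26 ≡ 1
Hence ord(17) = 26.

26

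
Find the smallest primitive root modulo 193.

5

φ(193) = 193 − 1 = 192 = 2^6 · 3.
g is a primitive root iff g^(192/q) ≢ 1 (mod 193) for each prime q ∈ {2, 3}.
g = 2: 2^96 ≡ 1 — hits 1, so not a primitive root.
g = 3: 3^96 ≡ 1 — hits 1, so not a primitive root.
g = 4: 4^96 ≡ 1 — hits 1, so not a primitive root.
g = 5: 5^96 ≡ 192; 5^64 ≡ 84 — none is 1, so 5 is a primitive root.
The smallest primitive root modulo 193 is 5.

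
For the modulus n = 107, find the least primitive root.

φ(107) = 107 − 1 = 106 = 2 · 53.
Test candidates g = 2, 3, … against the prime factors q ∈ {2, 53} of φ(107): g is a generator iff g^(106/q) ≢ 1 for every such q.
g = 2: 2^53 ≡ 106; 2^2 ≡ 4 — none is 1, so 2 is a primitive root.
So 2 is the smallest generator of (Z/107Z)^×.

2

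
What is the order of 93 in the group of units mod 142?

ord(93) | φ(142) = φ(2)·φ(71) = 1·70 = 70 = 2 · 5 · 7.
Divisors of 70: 1, 2, 5, 7, 10, 14, 35, 70.
Compute 93^d (mod 142) for the divisors d until we hit 1:
93^1 ≡ 93 (mod 142)
93^2 ≡ 129 (mod 142)
93^5 ≡ 97 (mod 142)
93^7 ≡ 17 (mod 142)
93^10 ≡ 37 (mod 142)
93^14 ≡ 5 (mod 142)
93^35 ≡ 141 (mod 142)
93^70 ≡ 1 (mod 142) ✓
The smallest such exponent is 70, so the order of 93 is 70.

70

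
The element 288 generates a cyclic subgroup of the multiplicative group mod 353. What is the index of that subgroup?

The order of 288 must divide φ(353) = 353 − 1 = 352 = 2^5 · 11.
Divisors of 352: 1, 2, 4, 8, 11, 16, 22, 32, 44, 88, 176, 352.
Evaluate successive powers at the divisors of 352:
288^1 ≡ 288 (mod 353)
288^2 ≡ 342 (mod 353)
288^4 ≡ 121 (mod 353)
288^8 ≡ 168 (mod 353)
288^11 ≡ 100 (mod 353)
288^16 ≡ 337 (mod 353)
288^22 ≡ 116 (mod 353)
288^32 ≡ 256 (mod 353)
288^44 ≡ 42 (mod 353)
288^88 ≡ 352 (mod 353)
288^176 ≡ 1 (mod 353) ✓
So ord_353(288) = 176, hence |⟨288⟩| = 176.
[(Z/353Z)^× : ⟨288⟩] = 352/176 = 2.

2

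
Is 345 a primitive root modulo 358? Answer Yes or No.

φ(358) = φ(2)·φ(179) = 1·178 = 178 = 2 · 89.
345 is a primitive root mod 358 iff 345^(φ(358)/q) ≢ 1 for every prime q | φ(358), i.e. q ∈ {2, 89}.
345^89 ≡ 357 (mod 358)  [q = 2: ≢ 1 ✓]
345^2 ≡ 169 (mod 358)  [q = 89: ≢ 1 ✓]
All checks pass, so 345 has order 178 and is a primitive root modulo 358.

Yes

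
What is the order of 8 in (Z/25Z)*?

20

By Lagrange's theorem, ord_25(8) divides φ(25) = φ(5^2) = 5·(5−1) = 20 = 2^2 · 5.
Divisors of 20: 1, 2, 4, 5, 10, 20.
Compute 8^d (mod 25) for the divisors d until we hit 1:
8^1 ≡ 8
8^2 ≡ 14
8^4 ≡ 21
8^5 ≡ 18
8^10 ≡ 24
8^20 ≡ 1
Hence ord(8) = 20.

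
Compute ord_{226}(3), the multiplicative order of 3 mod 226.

The order of 3 must divide φ(226) = φ(2)·φ(113) = 1·112 = 112 = 2^4 · 7.
Divisors of 112: 1, 2, 4, 7, 8, 14, 16, 28, 56, 112.
Evaluate successive powers at the divisors of 112:
3^1 ≡ 3
3^2 ≡ 9
3^4 ≡ 81
3^7 ≡ 153
3^8 ≡ 7
3^14 ≡ 131
3^16 ≡ 49
3^28 ≡ 211
3^56 ≡ 225
3^112 ≡ 1
So ord_226(3) = 112.

112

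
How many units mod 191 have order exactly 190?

72

φ(191) = 191 − 1 = 190 = 2 · 5 · 19.
(Z/191Z)^× is cyclic (|G| = 190); a cyclic group of order m has exactly φ(d) elements of each order d | m, and none otherwise.
190 = 2 · 5 · 19 divides 190, and φ(190) = 72.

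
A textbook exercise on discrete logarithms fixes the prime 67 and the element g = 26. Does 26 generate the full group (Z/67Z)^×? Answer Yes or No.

φ(67) = 67 − 1 = 66 = 2 · 3 · 11.
Test 26^(66/q) mod 67 for each prime factor q of 66:
26^33 ≡ 1 (mod 67)  [q = 2: ≡ 1 ✗]
26^22 ≡ 29 (mod 67)  [q = 3: ≢ 1 ✓]
26^6 ≡ 15 (mod 67)  [q = 11: ≢ 1 ✓]
Since 26^33 ≡ 1, the order of 26 divides 33 < 66, so 26 is not a primitive root.

No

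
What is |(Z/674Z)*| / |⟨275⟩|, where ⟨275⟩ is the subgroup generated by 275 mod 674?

ord(275) | φ(674) = φ(2)·φ(337) = 1·336 = 336 = 2^4 · 3 · 7.
Divisors of 336: 1, 2, 3, 4, 6, 7, 8, 12, 14, 16, 21, 24, 28, 42, 48, 56, 84, 112, 168, 336.
Evaluate successive powers at the divisors of 336:
275^1 ≡ 275 (mod 674)
275^2 ≡ 137 (mod 674)
275^3 ≡ 605 (mod 674)
275^4 ≡ 571 (mod 674)
275^6 ≡ 43 (mod 674)
275^7 ≡ 367 (mod 674)
275^8 ≡ 499 (mod 674)
275^12 ≡ 501 (mod 674)
275^14 ≡ 563 (mod 674)
275^16 ≡ 295 (mod 674)
275^21 ≡ 377 (mod 674)
275^24 ≡ 273 (mod 674)
275^28 ≡ 189 (mod 674)
275^42 ≡ 589 (mod 674)
275^48 ≡ 389 (mod 674)
275^56 ≡ 673 (mod 674)
275^84 ≡ 485 (mod 674)
275^112 ≡ 1 (mod 674) ✓
Thus |⟨275⟩| = ord(275) = 112.
Index = |(Z/674Z)^×| / |⟨275⟩| = 336 / 112 = 3.

3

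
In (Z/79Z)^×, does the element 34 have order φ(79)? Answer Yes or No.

φ(79) = 79 − 1 = 78 = 2 · 3 · 13.
34 is a primitive root mod 79 iff 34^(φ(79)/q) ≢ 1 for every prime q | φ(79), i.e. q ∈ {2, 3, 13}.
34^39 ≡ 78 (mod 79)  [q = 2: ≢ 1 ✓]
34^26 ≡ 23 (mod 79)  [q = 3: ≢ 1 ✓]
34^6 ≡ 22 (mod 79)  [q = 13: ≢ 1 ✓]
Every test exponent gives a nontrivial residue, hence 34 generates the full group.

Yes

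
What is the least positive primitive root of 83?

2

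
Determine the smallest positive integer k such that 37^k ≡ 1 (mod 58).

28

The order of 37 must divide φ(58) = φ(2)·φ(29) = 1·28 = 28 = 2^2 · 7.
Divisors of 28: 1, 2, 4, 7, 14, 28.
Check 37^d mod 58 for each divisor in increasing order:
37^1 ≡ 37 (mod 58)
37^2 ≡ 35 (mod 58)
37^4 ≡ 7 (mod 58)
37^7 ≡ 17 (mod 58)
37^14 ≡ 57 (mod 58)
37^28 ≡ 1 (mod 58) ✓
The smallest such exponent is 28, so the order of 37 is 28.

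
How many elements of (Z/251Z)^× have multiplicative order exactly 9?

0

φ(251) = 251 − 1 = 250 = 2 · 5^3.
In a cyclic group of order 250, there are φ(d) elements of order d for each divisor d of 250, and zero for non-divisors.
Since 9 ∤ 250, the count is 0.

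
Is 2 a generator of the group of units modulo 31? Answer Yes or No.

φ(31) = 31 − 1 = 30 = 2 · 3 · 5.
It suffices to check that the order of 2 is not a proper divisor of 30: compute 2^(30/q) for q ∈ {2, 3, 5}.
2^15 ≡ 1 (mod 31)  [q = 2: ≡ 1 ✗]
2^10 ≡ 1 (mod 31)  [q = 3: ≡ 1 ✗]
2^6 ≡ 2 (mod 31)  [q = 5: ≢ 1 ✓]
Since 2^15 ≡ 1, the order of 2 divides 15 < 30, so 2 is not a primitive root.

No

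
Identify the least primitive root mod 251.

φ(251) = 251 − 1 = 250 = 2 · 5^3.
Test candidates g = 2, 3, … against the prime factors q ∈ {2, 5} of φ(251): g is a generator iff g^(250/q) ≢ 1 for every such q.
g = 2: 2^125 ≡ 250; 2^50 ≡ 1 — hits 1, so not a primitive root.
g = 3: 3^125 ≡ 1 — hits 1, so not a primitive root.
g = 4: 4^125 ≡ 1 — hits 1, so not a primitive root.
g = 5: 5^125 ≡ 1 — hits 1, so not a primitive root.
g = 6: 6^125 ≡ 250; 6^50 ≡ 219 — none is 1, so 6 is a primitive root.
So 6 is the smallest generator of (Z/251Z)^×.

6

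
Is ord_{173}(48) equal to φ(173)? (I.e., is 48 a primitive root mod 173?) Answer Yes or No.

φ(173) = 173 − 1 = 172 = 2^2 · 43.
Test 48^(172/q) mod 173 for each prime factor q of 172:
48^86 ≡ 172 (mod 173)  [q = 2: ≢ 1 ✓]
48^4 ≡ 84 (mod 173)  [q = 43: ≢ 1 ✓]
All checks pass, so 48 has order 172 and is a primitive root modulo 173.

Yes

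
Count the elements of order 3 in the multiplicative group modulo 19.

φ(19) = 19 − 1 = 18 = 2 · 3^2.
In a cyclic group of order 18, there are φ(d) elements of order d for each divisor d of 18, and zero for non-divisors.
3 | 18, and φ(3) = 3 − 1 = 2.

2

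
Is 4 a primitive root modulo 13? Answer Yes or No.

No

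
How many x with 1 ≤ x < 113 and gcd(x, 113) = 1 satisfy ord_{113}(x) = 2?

1

φ(113) = 113 − 1 = 112 = 2^4 · 7.
(Z/113Z)^× is cyclic (|G| = 112); a cyclic group of order m has exactly φ(d) elements of each order d | m, and none otherwise.
2 | 112, and φ(2) = 2 − 1 = 1.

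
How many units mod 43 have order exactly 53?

0

φ(43) = 43 − 1 = 42 = 2 · 3 · 7.
(Z/43Z)^× is cyclic (|G| = 42); a cyclic group of order m has exactly φ(d) elements of each order d | m, and none otherwise.
53 does not divide 42, so no element of (Z/43Z)^× has order 53.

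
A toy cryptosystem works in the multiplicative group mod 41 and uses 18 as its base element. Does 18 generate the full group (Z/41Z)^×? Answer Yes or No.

φ(41) = 41 − 1 = 40 = 2^3 · 5.
18 is a primitive root mod 41 iff 18^(φ(41)/q) ≢ 1 for every prime q | φ(41), i.e. q ∈ {2, 5}.
18^20 ≡ 1 (mod 41)  [q = 2: ≡ 1 ✗]
18^8 ≡ 10 (mod 41)  [q = 5: ≢ 1 ✓]
18^20 ≡ 1 shows ord(18) | 20, strictly less than φ(41); not a primitive root.

No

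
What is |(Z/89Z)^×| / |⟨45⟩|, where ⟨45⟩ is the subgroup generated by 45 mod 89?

ord(45) | φ(89) = 89 − 1 = 88 = 2^3 · 11.
Divisors of 88: 1, 2, 4, 8, 11, 22, 44, 88.
Test each divisor d:
45^1 ≡ 45
45^2 ≡ 67
45^4 ≡ 39
45^8 ≡ 8
45^11 ≡ 1
Thus |⟨45⟩| = ord(45) = 11.
Index = |(Z/89Z)^×| / |⟨45⟩| = 88 / 11 = 8.

8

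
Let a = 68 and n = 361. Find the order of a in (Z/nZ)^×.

3

Since 68 ∈ (Z/361Z)^×, its order divides φ(361) = φ(19^2) = 19·(19−1) = 342 = 2 · 3^2 · 19.
Divisors of 342: 1, 2, 3, 6, 9, 18, 19, 38, 57, 114, 171, 342.
Evaluate successive powers at the divisors of 342:
68^1 ≡ 68 (mod 361)
68^2 ≡ 292 (mod 361)
68^3 ≡ 1 (mod 361) ✓
The smallest such exponent is 3, so the order of 68 is 3.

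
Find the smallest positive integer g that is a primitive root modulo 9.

2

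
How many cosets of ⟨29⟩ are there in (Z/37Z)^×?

The order of 29 must divide φ(37) = 37 − 1 = 36 = 2^2 · 3^2.
Divisors of 36: 1, 2, 3, 4, 6, 9, 12, 18, 36.
Test each divisor d:
29^1 ≡ 29
29^2 ≡ 27
29^3 ≡ 6
29^4 ≡ 26
29^6 ≡ 36
29^9 ≡ 31
29^12 ≡ 1
Thus |⟨29⟩| = ord(29) = 12.
[(Z/37Z)^× : ⟨29⟩] = 36/12 = 3.

3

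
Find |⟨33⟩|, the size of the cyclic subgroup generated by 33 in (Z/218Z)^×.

4

Since 33 ∈ (Z/218Z)^×, its order divides φ(218) = φ(2)·φ(109) = 1·108 = 108 = 2^2 · 3^3.
Divisors of 108: 1, 2, 3, 4, 6, 9, 12, 18, 27, 36, 54, 108.
Check 33^d mod 218 for each divisor in increasing order:
33^1 ≡ 33 (mod 218)
33^2 ≡ 217 (mod 218)
33^3 ≡ 185 (mod 218)
33^4 ≡ 1 (mod 218) ✓
So ord_218(33) = 4.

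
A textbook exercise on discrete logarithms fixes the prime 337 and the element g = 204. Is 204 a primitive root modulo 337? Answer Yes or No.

φ(337) = 337 − 1 = 336 = 2^4 · 3 · 7.
It suffices to check that the order of 204 is not a proper divisor of 336: compute 204^(336/q) for q ∈ {2, 3, 7}.
204^168 ≡ 336 (mod 337)  [q = 2: ≢ 1 ✓]
204^112 ≡ 128 (mod 337)  [q = 3: ≢ 1 ✓]
204^48 ≡ 1 (mod 337)  [q = 7: ≡ 1 ✗]
The check at q = 7 fails, so 204 generates a proper subgroup.

No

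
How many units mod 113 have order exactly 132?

0

φ(113) = 113 − 1 = 112 = 2^4 · 7.
In a cyclic group of order 112, there are φ(d) elements of order d for each divisor d of 112, and zero for non-divisors.
Here 112 is not a multiple of 132, so there are no elements of order 132.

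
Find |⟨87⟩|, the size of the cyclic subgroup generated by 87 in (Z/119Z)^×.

The order of 87 must divide φ(119) = φ(7·17) = (7−1)·(17−1) = 6·16 = 96 = 2^5 · 3.
Divisors of 96: 1, 2, 3, 4, 6, 8, 12, 16, 24, 32, 48, 96.
Compute 87^d (mod 119) for the divisors d until we hit 1:
87^1 ≡ 87
87^2 ≡ 72
87^3 ≡ 76
87^4 ≡ 67
87^6 ≡ 64
87^8 ≡ 86
87^12 ≡ 50
87^16 ≡ 18
87^24 ≡ 1
The smallest such exponent is 24, so the order of 87 is 24.

24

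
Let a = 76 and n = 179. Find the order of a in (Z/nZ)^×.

Since 76 ∈ (Z/179Z)^×, its order divides φ(179) = 179 − 1 = 178 = 2 · 89.
Divisors of 178: 1, 2, 89, 178.
Evaluate successive powers at the divisors of 178:
76^1 ≡ 76 (mod 179)
76^2 ≡ 48 (mod 179)
76^89 ≡ 1 (mod 179) ✓
The smallest such exponent is 89, so the order of 76 is 89.

89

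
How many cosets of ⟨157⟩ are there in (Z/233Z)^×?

Since 157 ∈ (Z/233Z)^×, its order divides φ(233) = 233 − 1 = 232 = 2^3 · 29.
Divisors of 232: 1, 2, 4, 8, 29, 58, 116, 232.
Test each divisor d:
157^1 ≡ 157 (mod 233)
157^2 ≡ 184 (mod 233)
157^4 ≡ 71 (mod 233)
157^8 ≡ 148 (mod 233)
157^29 ≡ 232 (mod 233)
157^58 ≡ 1 (mod 233) ✓
Thus |⟨157⟩| = ord(157) = 58.
Index = |(Z/233Z)^×| / |⟨157⟩| = 232 / 58 = 4.

4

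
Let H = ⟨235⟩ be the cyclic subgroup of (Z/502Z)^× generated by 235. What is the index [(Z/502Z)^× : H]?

5

By Lagrange's theorem, ord_502(235) divides φ(502) = φ(2)·φ(251) = 1·250 = 250 = 2 · 5^3.
Divisors of 250: 1, 2, 5, 10, 25, 50, 125, 250.
Check 235^d mod 502 for each divisor in increasing order:
235^1 ≡ 235
235^2 ≡ 5
235^5 ≡ 353
235^10 ≡ 113
235^25 ≡ 501
235^50 ≡ 1
The order of 235 is 50, so the subgroup it generates has 50 elements.
Index = |(Z/502Z)^×| / |⟨235⟩| = 250 / 50 = 5.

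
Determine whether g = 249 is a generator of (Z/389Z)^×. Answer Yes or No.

φ(389) = 389 − 1 = 388 = 2^2 · 97.
It suffices to check that the order of 249 is not a proper divisor of 388: compute 249^(388/q) for q ∈ {2, 97}.
249^194 ≡ 1 (mod 389)  [q = 2: ≡ 1 ✗]
249^4 ≡ 327 (mod 389)  [q = 97: ≢ 1 ✓]
The check at q = 2 fails, so 249 generates a proper subgroup.

No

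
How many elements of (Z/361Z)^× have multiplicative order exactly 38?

φ(361) = φ(19^2) = 19·(19−1) = 342 = 2 · 3^2 · 19.
(Z/361Z)^× is cyclic (|G| = 342); a cyclic group of order m has exactly φ(d) elements of each order d | m, and none otherwise.
38 = 2 · 19 divides 342, and φ(38) = 18.

18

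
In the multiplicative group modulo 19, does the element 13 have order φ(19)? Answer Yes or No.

Yes

φ(19) = 19 − 1 = 18 = 2 · 3^2.
An element g generates (Z/19Z)^× iff g^(18/q) ≢ 1 (mod 19) for each prime q ∈ {2, 3}.
13^9 ≡ 18 (mod 19)  [q = 2: ≢ 1 ✓]
13^6 ≡ 11 (mod 19)  [q = 3: ≢ 1 ✓]
None equal 1, so ord_19(13) = 18: 13 is a primitive root.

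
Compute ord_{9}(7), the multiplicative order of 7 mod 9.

3

By Lagrange's theorem, ord_9(7) divides φ(9) = φ(3^2) = 3·(3−1) = 6 = 2 · 3.
Divisors of 6: 1, 2, 3, 6.
Check 7^d mod 9 for each divisor in increasing order:
7^1 ≡ 7 (mod 9)
7^2 ≡ 4 (mod 9)
7^3 ≡ 1 (mod 9) ✓
The smallest such exponent is 3, so the order of 7 is 3.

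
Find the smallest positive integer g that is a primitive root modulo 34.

3

φ(34) = φ(2)·φ(17) = 1·16 = 16 = 2^4.
Test candidates g = 2, 3, … against the prime factors q ∈ {2} of φ(34): g is a generator iff g^(16/q) ≢ 1 for every such q.
g = 2: gcd(2, 34) = 2 > 1, not a unit — skip.
g = 3: 3^8 ≡ 33 — none is 1, so 3 is a primitive root.
Hence the least primitive root of 34 is 3.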